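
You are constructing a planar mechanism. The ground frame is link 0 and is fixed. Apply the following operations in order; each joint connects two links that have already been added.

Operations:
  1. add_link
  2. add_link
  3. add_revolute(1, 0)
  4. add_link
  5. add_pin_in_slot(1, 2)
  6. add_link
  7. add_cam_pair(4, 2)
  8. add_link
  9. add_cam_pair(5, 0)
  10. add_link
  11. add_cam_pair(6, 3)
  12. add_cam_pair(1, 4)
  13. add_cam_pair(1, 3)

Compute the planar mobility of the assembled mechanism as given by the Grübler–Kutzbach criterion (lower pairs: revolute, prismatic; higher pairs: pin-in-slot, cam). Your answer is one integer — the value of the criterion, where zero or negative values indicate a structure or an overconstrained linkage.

M = 10

L=1 J1=0 J2=0
add link → L=2 J1=0 J2=0
add link → L=3 J1=0 J2=0
R@1,0 dof=1 J1 → L=3 J1=1 J2=0
add link → L=4 J1=1 J2=0
PS@1,2 dof=2 J2 → L=4 J1=1 J2=1
add link → L=5 J1=1 J2=1
C@4,2 dof=2 J2 → L=5 J1=1 J2=2
add link → L=6 J1=1 J2=2
C@5,0 dof=2 J2 → L=6 J1=1 J2=3
add link → L=7 J1=1 J2=3
C@6,3 dof=2 J2 → L=7 J1=1 J2=4
C@1,4 dof=2 J2 → L=7 J1=1 J2=5
C@1,3 dof=2 J2 → L=7 J1=1 J2=6
M=3(L−1)−2J1−J2=3·6−2·1−6=10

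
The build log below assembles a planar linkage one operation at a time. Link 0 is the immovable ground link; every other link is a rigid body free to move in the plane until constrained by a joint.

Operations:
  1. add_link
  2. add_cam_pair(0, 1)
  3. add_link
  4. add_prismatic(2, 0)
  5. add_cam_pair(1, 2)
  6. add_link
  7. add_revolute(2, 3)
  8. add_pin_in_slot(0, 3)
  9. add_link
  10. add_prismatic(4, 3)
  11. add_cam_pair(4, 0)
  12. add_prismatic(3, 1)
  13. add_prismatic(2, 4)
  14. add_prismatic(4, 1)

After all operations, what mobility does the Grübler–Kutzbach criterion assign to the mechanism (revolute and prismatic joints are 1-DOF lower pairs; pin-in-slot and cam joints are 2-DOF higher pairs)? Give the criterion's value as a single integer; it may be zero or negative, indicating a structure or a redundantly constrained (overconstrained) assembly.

[1;0;0] (link 0 is ground)
L+ [2;0;0]
C(0,1)∈J2 [2;0;1]
L+ [3;0;1]
P(2,0)∈J1 [3;1;1]
C(1,2)∈J2 [3;1;2]
L+ [4;1;2]
R(2,3)∈J1 [4;2;2]
PS(0,3)∈J2 [4;2;3]
L+ [5;2;3]
P(4,3)∈J1 [5;3;3]
C(4,0)∈J2 [5;3;4]
P(3,1)∈J1 [5;4;4]
P(2,4)∈J1 [5;5;4]
P(4,1)∈J1 [5;6;4]
mobility = 12 − 12 − 4 = -4

M = -4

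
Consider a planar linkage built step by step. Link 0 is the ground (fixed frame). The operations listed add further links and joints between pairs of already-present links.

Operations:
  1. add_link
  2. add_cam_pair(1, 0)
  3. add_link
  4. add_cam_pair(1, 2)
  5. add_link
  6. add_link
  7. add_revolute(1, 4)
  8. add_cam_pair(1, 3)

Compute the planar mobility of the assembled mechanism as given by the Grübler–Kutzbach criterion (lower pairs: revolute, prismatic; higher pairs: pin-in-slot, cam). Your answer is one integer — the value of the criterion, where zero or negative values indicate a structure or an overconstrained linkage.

M = 7

[1;0;0] (link 0 is ground)
L+ [2;0;0]
C(1,0)∈J2 [2;0;1]
L+ [3;0;1]
C(1,2)∈J2 [3;0;2]
L+ [4;0;2]
L+ [5;0;2]
R(1,4)∈J1 [5;1;2]
C(1,3)∈J2 [5;1;3]
mobility = 12 − 2 − 3 = 7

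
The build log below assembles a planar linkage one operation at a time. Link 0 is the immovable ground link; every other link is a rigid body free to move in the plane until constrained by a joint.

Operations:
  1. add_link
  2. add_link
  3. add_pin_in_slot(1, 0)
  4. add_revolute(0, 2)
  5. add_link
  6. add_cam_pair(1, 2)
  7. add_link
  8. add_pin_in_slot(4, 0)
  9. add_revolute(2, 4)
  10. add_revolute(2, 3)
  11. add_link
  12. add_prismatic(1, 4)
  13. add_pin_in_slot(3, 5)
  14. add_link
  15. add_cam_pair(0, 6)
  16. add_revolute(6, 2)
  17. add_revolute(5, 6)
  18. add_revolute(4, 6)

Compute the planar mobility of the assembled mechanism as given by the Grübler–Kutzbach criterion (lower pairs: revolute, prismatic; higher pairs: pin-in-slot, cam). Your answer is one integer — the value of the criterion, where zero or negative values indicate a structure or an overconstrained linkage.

[1;0;0] (link 0 is ground)
L+ [2;0;0]
L+ [3;0;0]
PS(1,0)∈J2 [3;0;1]
R(0,2)∈J1 [3;1;1]
L+ [4;1;1]
C(1,2)∈J2 [4;1;2]
L+ [5;1;2]
PS(4,0)∈J2 [5;1;3]
R(2,4)∈J1 [5;2;3]
R(2,3)∈J1 [5;3;3]
L+ [6;3;3]
P(1,4)∈J1 [6;4;3]
PS(3,5)∈J2 [6;4;4]
L+ [7;4;4]
C(0,6)∈J2 [7;4;5]
R(6,2)∈J1 [7;5;5]
R(5,6)∈J1 [7;6;5]
R(4,6)∈J1 [7;7;5]
mobility = 18 − 14 − 5 = -1

M = -1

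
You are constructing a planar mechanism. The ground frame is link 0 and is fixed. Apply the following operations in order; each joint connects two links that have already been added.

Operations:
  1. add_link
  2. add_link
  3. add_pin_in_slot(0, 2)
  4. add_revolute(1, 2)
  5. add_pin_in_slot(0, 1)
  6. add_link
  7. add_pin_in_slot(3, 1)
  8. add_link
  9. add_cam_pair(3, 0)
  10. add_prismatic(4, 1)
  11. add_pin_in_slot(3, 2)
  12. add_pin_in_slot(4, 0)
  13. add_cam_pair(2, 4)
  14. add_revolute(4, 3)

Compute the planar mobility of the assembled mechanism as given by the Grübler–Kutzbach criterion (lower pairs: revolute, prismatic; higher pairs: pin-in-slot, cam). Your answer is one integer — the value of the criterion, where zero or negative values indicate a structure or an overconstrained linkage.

ground; <1,0,0>
#1 <2,0,0>
#2 <3,0,0>
PS:0↔2 J2 <3,0,1>
R:1↔2 J1 <3,1,1>
PS:0↔1 J2 <3,1,2>
#3 <4,1,2>
PS:3↔1 J2 <4,1,3>
#4 <5,1,3>
C:3↔0 J2 <5,1,4>
P:4↔1 J1 <5,2,4>
PS:3↔2 J2 <5,2,5>
PS:4↔0 J2 <5,2,6>
C:2↔4 J2 <5,2,7>
R:4↔3 J1 <5,3,7>
3×4 − 2×3 − 1×7 = -1

M = -1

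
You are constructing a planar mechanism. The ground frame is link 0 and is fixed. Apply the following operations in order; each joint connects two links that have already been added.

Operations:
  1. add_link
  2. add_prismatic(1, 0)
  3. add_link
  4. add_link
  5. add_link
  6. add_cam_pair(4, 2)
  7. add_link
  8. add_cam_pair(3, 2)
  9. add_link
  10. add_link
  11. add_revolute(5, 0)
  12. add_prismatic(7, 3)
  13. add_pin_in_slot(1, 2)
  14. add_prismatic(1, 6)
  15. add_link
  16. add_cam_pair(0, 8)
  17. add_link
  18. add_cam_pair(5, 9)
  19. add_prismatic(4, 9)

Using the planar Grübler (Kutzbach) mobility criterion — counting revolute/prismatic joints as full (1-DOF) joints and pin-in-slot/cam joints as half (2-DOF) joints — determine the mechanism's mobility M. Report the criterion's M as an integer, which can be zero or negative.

link 0 = ground. State L|J1|J2 = 1|0|0
+link1  2|0|0
P(1,0) f=1→J1  2|1|0
+link2  3|1|0
+link3  4|1|0
+link4  5|1|0
C(4,2) f=2→J2  5|1|1
+link5  6|1|1
C(3,2) f=2→J2  6|1|2
+link6  7|1|2
+link7  8|1|2
R(5,0) f=1→J1  8|2|2
P(7,3) f=1→J1  8|3|2
PS(1,2) f=2→J2  8|3|3
P(1,6) f=1→J1  8|4|3
+link8  9|4|3
C(0,8) f=2→J2  9|4|4
+link9  10|4|4
C(5,9) f=2→J2  10|4|5
P(4,9) f=1→J1  10|5|5
M = 3(10−1)−2·5−5 = 27−10−5 = 12

M = 12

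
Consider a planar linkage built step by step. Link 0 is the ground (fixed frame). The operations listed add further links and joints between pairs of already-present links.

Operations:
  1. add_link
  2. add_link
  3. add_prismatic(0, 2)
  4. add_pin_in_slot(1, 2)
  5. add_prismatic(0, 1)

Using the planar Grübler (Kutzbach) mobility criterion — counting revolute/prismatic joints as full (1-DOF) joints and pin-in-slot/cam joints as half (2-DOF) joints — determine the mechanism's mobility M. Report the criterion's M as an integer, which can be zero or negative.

M = 1

ground; <1,0,0>
#1 <2,0,0>
#2 <3,0,0>
P:0↔2 J1 <3,1,0>
PS:1↔2 J2 <3,1,1>
P:0↔1 J1 <3,2,1>
3×2 − 2×2 − 1×1 = 1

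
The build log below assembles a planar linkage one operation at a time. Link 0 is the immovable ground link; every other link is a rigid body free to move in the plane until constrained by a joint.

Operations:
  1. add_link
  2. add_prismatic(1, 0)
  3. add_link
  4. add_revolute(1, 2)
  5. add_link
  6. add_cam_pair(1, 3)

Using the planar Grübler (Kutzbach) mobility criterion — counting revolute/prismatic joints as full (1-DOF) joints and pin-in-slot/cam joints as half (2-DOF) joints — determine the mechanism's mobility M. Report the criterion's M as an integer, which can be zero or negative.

M = 4

ground; <1,0,0>
#1 <2,0,0>
P:1↔0 J1 <2,1,0>
#2 <3,1,0>
R:1↔2 J1 <3,2,0>
#3 <4,2,0>
C:1↔3 J2 <4,2,1>
3×3 − 2×2 − 1×1 = 4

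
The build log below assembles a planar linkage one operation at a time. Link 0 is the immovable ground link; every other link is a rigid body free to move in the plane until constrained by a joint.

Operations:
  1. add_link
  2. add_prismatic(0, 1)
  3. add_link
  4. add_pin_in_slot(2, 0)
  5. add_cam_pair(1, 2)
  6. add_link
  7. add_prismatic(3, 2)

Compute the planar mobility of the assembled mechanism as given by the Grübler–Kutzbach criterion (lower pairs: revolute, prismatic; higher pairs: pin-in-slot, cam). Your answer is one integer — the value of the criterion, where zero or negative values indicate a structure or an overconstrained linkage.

M = 3

link 0 = ground. State L|J1|J2 = 1|0|0
+link1  2|0|0
P(0,1) f=1→J1  2|1|0
+link2  3|1|0
PS(2,0) f=2→J2  3|1|1
C(1,2) f=2→J2  3|1|2
+link3  4|1|2
P(3,2) f=1→J1  4|2|2
M = 3(4−1)−2·2−2 = 9−4−2 = 3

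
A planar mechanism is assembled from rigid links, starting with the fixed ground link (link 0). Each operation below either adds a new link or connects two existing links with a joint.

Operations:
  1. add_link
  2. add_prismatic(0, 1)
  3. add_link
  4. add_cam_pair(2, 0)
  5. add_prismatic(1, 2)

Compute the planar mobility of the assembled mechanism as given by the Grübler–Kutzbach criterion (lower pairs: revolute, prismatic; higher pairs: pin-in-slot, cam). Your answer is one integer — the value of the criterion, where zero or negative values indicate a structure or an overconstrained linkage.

M = 1

ground; <1,0,0>
#1 <2,0,0>
P:0↔1 J1 <2,1,0>
#2 <3,1,0>
C:2↔0 J2 <3,1,1>
P:1↔2 J1 <3,2,1>
3×2 − 2×2 − 1×1 = 1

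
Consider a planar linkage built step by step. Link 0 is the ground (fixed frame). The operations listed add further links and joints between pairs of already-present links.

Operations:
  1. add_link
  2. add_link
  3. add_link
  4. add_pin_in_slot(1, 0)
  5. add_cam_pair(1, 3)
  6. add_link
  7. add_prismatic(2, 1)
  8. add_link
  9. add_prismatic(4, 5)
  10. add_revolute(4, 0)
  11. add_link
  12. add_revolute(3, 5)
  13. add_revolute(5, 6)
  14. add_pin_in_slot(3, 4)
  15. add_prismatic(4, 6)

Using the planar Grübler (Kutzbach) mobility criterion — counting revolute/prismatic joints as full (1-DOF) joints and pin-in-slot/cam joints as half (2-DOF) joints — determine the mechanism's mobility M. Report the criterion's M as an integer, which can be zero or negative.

L=1 J1=0 J2=0
add link → L=2 J1=0 J2=0
add link → L=3 J1=0 J2=0
add link → L=4 J1=0 J2=0
PS@1,0 dof=2 J2 → L=4 J1=0 J2=1
C@1,3 dof=2 J2 → L=4 J1=0 J2=2
add link → L=5 J1=0 J2=2
P@2,1 dof=1 J1 → L=5 J1=1 J2=2
add link → L=6 J1=1 J2=2
P@4,5 dof=1 J1 → L=6 J1=2 J2=2
R@4,0 dof=1 J1 → L=6 J1=3 J2=2
add link → L=7 J1=3 J2=2
R@3,5 dof=1 J1 → L=7 J1=4 J2=2
R@5,6 dof=1 J1 → L=7 J1=5 J2=2
PS@3,4 dof=2 J2 → L=7 J1=5 J2=3
P@4,6 dof=1 J1 → L=7 J1=6 J2=3
M=3(L−1)−2J1−J2=3·6−2·6−3=3

M = 3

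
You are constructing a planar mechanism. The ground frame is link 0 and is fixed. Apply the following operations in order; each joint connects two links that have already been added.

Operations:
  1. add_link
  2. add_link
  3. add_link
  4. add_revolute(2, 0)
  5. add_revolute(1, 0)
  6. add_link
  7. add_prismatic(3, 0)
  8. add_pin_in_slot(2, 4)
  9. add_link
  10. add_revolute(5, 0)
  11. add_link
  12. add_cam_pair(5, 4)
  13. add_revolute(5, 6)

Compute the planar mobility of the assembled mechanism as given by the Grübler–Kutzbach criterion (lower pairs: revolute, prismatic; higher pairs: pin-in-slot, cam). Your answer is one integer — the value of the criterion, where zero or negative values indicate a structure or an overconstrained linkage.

L=1 J1=0 J2=0
add link → L=2 J1=0 J2=0
add link → L=3 J1=0 J2=0
add link → L=4 J1=0 J2=0
R@2,0 dof=1 J1 → L=4 J1=1 J2=0
R@1,0 dof=1 J1 → L=4 J1=2 J2=0
add link → L=5 J1=2 J2=0
P@3,0 dof=1 J1 → L=5 J1=3 J2=0
PS@2,4 dof=2 J2 → L=5 J1=3 J2=1
add link → L=6 J1=3 J2=1
R@5,0 dof=1 J1 → L=6 J1=4 J2=1
add link → L=7 J1=4 J2=1
C@5,4 dof=2 J2 → L=7 J1=4 J2=2
R@5,6 dof=1 J1 → L=7 J1=5 J2=2
M=3(L−1)−2J1−J2=3·6−2·5−2=6

M = 6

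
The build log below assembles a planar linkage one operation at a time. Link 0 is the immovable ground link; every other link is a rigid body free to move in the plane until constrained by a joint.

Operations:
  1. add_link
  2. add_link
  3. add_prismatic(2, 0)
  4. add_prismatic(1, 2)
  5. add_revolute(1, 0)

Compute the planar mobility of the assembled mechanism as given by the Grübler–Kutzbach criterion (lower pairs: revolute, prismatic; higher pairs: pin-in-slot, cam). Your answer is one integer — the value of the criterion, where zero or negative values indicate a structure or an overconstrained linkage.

(L,J1,J2)=(1,0,0); link0 fixed
link1: (2,0,0)
link2: (3,0,0)
P 2-0 [J1]: (3,1,0)
P 1-2 [J1]: (3,2,0)
R 1-0 [J1]: (3,3,0)
Grübler: 3·2 − 2·3 − 0 = 0

M = 0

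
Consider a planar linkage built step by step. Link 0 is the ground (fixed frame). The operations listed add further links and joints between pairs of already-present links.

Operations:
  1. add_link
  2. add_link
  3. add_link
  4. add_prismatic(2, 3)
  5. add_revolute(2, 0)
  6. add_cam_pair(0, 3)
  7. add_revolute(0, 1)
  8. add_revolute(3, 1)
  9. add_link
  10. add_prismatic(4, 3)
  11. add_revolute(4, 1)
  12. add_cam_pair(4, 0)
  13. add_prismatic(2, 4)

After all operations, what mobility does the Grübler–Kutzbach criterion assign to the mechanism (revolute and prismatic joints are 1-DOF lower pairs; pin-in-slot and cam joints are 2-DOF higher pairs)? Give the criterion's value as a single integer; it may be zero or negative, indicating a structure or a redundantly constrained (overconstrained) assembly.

ground; <1,0,0>
#1 <2,0,0>
#2 <3,0,0>
#3 <4,0,0>
P:2↔3 J1 <4,1,0>
R:2↔0 J1 <4,2,0>
C:0↔3 J2 <4,2,1>
R:0↔1 J1 <4,3,1>
R:3↔1 J1 <4,4,1>
#4 <5,4,1>
P:4↔3 J1 <5,5,1>
R:4↔1 J1 <5,6,1>
C:4↔0 J2 <5,6,2>
P:2↔4 J1 <5,7,2>
3×4 − 2×7 − 1×2 = -4

M = -4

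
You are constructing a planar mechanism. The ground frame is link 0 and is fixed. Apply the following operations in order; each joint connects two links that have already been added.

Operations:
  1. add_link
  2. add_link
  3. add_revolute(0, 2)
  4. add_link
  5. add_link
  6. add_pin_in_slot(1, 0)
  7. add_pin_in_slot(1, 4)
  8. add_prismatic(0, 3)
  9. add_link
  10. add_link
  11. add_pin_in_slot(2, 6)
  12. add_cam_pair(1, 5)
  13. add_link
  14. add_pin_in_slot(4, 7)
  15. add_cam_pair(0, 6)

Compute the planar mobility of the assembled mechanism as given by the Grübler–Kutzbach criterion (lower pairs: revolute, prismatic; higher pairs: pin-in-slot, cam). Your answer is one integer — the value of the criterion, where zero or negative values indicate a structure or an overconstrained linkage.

ground; <1,0,0>
#1 <2,0,0>
#2 <3,0,0>
R:0↔2 J1 <3,1,0>
#3 <4,1,0>
#4 <5,1,0>
PS:1↔0 J2 <5,1,1>
PS:1↔4 J2 <5,1,2>
P:0↔3 J1 <5,2,2>
#5 <6,2,2>
#6 <7,2,2>
PS:2↔6 J2 <7,2,3>
C:1↔5 J2 <7,2,4>
#7 <8,2,4>
PS:4↔7 J2 <8,2,5>
C:0↔6 J2 <8,2,6>
3×7 − 2×2 − 1×6 = 11

M = 11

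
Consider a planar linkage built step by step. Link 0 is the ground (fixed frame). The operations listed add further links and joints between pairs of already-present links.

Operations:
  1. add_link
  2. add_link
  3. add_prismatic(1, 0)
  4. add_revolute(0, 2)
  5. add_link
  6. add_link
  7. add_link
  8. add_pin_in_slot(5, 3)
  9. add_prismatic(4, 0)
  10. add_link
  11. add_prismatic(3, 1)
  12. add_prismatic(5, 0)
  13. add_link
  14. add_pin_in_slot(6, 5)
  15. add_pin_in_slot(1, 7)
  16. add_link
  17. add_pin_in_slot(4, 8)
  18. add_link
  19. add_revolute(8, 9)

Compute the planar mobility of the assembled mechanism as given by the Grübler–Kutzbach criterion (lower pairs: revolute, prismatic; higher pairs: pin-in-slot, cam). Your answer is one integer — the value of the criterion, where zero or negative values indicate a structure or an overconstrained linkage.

link 0 = ground. State L|J1|J2 = 1|0|0
+link1  2|0|0
+link2  3|0|0
P(1,0) f=1→J1  3|1|0
R(0,2) f=1→J1  3|2|0
+link3  4|2|0
+link4  5|2|0
+link5  6|2|0
PS(5,3) f=2→J2  6|2|1
P(4,0) f=1→J1  6|3|1
+link6  7|3|1
P(3,1) f=1→J1  7|4|1
P(5,0) f=1→J1  7|5|1
+link7  8|5|1
PS(6,5) f=2→J2  8|5|2
PS(1,7) f=2→J2  8|5|3
+link8  9|5|3
PS(4,8) f=2→J2  9|5|4
+link9  10|5|4
R(8,9) f=1→J1  10|6|4
M = 3(10−1)−2·6−4 = 27−12−4 = 11

M = 11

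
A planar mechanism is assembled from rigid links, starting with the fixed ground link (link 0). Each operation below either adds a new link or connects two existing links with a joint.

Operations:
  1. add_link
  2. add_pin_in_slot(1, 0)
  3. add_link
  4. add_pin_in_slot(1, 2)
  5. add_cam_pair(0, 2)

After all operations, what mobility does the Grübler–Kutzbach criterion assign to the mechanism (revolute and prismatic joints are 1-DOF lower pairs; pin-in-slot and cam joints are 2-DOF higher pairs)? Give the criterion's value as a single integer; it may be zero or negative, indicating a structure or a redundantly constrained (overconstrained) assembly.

[1;0;0] (link 0 is ground)
L+ [2;0;0]
PS(1,0)∈J2 [2;0;1]
L+ [3;0;1]
PS(1,2)∈J2 [3;0;2]
C(0,2)∈J2 [3;0;3]
mobility = 6 − 0 − 3 = 3

M = 3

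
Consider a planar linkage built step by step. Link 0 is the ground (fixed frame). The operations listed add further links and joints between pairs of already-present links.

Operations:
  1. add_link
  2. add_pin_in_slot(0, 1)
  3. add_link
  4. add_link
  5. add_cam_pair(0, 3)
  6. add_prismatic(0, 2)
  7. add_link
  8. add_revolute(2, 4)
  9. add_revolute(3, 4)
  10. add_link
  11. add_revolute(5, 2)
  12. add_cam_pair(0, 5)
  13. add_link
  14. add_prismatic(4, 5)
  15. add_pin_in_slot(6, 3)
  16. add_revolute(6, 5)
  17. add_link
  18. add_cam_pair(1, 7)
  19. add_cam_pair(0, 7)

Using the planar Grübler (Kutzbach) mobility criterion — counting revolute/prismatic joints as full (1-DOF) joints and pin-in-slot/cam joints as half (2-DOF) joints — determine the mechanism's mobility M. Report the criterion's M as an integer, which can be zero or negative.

[1;0;0] (link 0 is ground)
L+ [2;0;0]
PS(0,1)∈J2 [2;0;1]
L+ [3;0;1]
L+ [4;0;1]
C(0,3)∈J2 [4;0;2]
P(0,2)∈J1 [4;1;2]
L+ [5;1;2]
R(2,4)∈J1 [5;2;2]
R(3,4)∈J1 [5;3;2]
L+ [6;3;2]
R(5,2)∈J1 [6;4;2]
C(0,5)∈J2 [6;4;3]
L+ [7;4;3]
P(4,5)∈J1 [7;5;3]
PS(6,3)∈J2 [7;5;4]
R(6,5)∈J1 [7;6;4]
L+ [8;6;4]
C(1,7)∈J2 [8;6;5]
C(0,7)∈J2 [8;6;6]
mobility = 21 − 12 − 6 = 3

M = 3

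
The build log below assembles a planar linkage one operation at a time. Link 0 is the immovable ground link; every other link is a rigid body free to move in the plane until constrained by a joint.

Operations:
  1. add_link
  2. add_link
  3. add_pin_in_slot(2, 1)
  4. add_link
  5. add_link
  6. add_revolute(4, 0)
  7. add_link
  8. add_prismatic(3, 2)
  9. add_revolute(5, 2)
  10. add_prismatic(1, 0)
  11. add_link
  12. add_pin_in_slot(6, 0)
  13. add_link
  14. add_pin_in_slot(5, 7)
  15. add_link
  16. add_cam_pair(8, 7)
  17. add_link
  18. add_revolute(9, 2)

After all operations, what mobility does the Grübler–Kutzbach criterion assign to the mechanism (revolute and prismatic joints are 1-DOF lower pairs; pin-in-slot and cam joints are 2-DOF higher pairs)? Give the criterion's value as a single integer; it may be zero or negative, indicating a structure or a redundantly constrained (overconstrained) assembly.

M = 13

ground; <1,0,0>
#1 <2,0,0>
#2 <3,0,0>
PS:2↔1 J2 <3,0,1>
#3 <4,0,1>
#4 <5,0,1>
R:4↔0 J1 <5,1,1>
#5 <6,1,1>
P:3↔2 J1 <6,2,1>
R:5↔2 J1 <6,3,1>
P:1↔0 J1 <6,4,1>
#6 <7,4,1>
PS:6↔0 J2 <7,4,2>
#7 <8,4,2>
PS:5↔7 J2 <8,4,3>
#8 <9,4,3>
C:8↔7 J2 <9,4,4>
#9 <10,4,4>
R:9↔2 J1 <10,5,4>
3×9 − 2×5 − 1×4 = 13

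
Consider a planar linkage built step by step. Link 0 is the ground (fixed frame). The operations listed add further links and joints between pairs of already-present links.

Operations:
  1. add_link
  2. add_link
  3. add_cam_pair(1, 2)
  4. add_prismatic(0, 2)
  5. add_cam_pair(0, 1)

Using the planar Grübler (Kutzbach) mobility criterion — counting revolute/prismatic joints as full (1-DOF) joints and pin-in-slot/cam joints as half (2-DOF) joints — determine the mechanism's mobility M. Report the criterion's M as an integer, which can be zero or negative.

M = 2

L=1 J1=0 J2=0
add link → L=2 J1=0 J2=0
add link → L=3 J1=0 J2=0
C@1,2 dof=2 J2 → L=3 J1=0 J2=1
P@0,2 dof=1 J1 → L=3 J1=1 J2=1
C@0,1 dof=2 J2 → L=3 J1=1 J2=2
M=3(L−1)−2J1−J2=3·2−2·1−2=2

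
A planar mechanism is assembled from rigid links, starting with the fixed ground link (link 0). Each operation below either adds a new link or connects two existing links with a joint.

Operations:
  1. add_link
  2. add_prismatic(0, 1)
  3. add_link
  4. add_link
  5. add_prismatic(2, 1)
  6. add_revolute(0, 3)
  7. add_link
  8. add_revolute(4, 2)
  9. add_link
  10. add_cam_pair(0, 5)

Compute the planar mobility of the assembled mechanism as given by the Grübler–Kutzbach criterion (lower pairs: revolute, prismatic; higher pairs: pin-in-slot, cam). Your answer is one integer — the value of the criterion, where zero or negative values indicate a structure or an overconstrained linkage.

M = 6

(L,J1,J2)=(1,0,0); link0 fixed
link1: (2,0,0)
P 0-1 [J1]: (2,1,0)
link2: (3,1,0)
link3: (4,1,0)
P 2-1 [J1]: (4,2,0)
R 0-3 [J1]: (4,3,0)
link4: (5,3,0)
R 4-2 [J1]: (5,4,0)
link5: (6,4,0)
C 0-5 [J2]: (6,4,1)
Grübler: 3·5 − 2·4 − 1 = 6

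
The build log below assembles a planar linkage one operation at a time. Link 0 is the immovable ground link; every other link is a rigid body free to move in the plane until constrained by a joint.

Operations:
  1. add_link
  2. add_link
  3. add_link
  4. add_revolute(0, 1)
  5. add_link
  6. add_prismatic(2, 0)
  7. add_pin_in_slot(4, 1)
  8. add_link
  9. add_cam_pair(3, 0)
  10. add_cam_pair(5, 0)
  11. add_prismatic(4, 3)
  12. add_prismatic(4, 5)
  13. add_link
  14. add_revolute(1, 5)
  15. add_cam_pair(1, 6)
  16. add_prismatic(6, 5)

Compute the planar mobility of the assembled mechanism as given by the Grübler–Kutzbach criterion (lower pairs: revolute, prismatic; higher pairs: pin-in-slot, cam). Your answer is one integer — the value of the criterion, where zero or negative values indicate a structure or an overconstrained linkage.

M = 2

link 0 = ground. State L|J1|J2 = 1|0|0
+link1  2|0|0
+link2  3|0|0
+link3  4|0|0
R(0,1) f=1→J1  4|1|0
+link4  5|1|0
P(2,0) f=1→J1  5|2|0
PS(4,1) f=2→J2  5|2|1
+link5  6|2|1
C(3,0) f=2→J2  6|2|2
C(5,0) f=2→J2  6|2|3
P(4,3) f=1→J1  6|3|3
P(4,5) f=1→J1  6|4|3
+link6  7|4|3
R(1,5) f=1→J1  7|5|3
C(1,6) f=2→J2  7|5|4
P(6,5) f=1→J1  7|6|4
M = 3(7−1)−2·6−4 = 18−12−4 = 2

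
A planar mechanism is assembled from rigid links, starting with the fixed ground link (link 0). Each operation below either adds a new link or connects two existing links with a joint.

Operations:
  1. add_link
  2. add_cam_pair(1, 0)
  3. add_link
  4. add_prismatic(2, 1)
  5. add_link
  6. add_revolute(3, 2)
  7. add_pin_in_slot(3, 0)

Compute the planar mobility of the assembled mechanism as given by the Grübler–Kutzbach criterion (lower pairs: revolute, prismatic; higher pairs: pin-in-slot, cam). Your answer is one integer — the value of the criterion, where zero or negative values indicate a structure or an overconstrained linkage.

[1;0;0] (link 0 is ground)
L+ [2;0;0]
C(1,0)∈J2 [2;0;1]
L+ [3;0;1]
P(2,1)∈J1 [3;1;1]
L+ [4;1;1]
R(3,2)∈J1 [4;2;1]
PS(3,0)∈J2 [4;2;2]
mobility = 9 − 4 − 2 = 3

M = 3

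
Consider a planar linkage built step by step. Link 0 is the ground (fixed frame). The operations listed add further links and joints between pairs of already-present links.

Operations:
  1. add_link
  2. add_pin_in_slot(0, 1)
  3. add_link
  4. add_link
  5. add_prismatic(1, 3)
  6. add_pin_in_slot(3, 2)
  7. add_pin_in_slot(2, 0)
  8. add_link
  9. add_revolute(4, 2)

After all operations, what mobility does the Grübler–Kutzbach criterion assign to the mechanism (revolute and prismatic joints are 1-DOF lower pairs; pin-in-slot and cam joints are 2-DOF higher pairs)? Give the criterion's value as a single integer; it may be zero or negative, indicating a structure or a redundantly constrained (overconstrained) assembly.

link 0 = ground. State L|J1|J2 = 1|0|0
+link1  2|0|0
PS(0,1) f=2→J2  2|0|1
+link2  3|0|1
+link3  4|0|1
P(1,3) f=1→J1  4|1|1
PS(3,2) f=2→J2  4|1|2
PS(2,0) f=2→J2  4|1|3
+link4  5|1|3
R(4,2) f=1→J1  5|2|3
M = 3(5−1)−2·2−3 = 12−4−3 = 5

M = 5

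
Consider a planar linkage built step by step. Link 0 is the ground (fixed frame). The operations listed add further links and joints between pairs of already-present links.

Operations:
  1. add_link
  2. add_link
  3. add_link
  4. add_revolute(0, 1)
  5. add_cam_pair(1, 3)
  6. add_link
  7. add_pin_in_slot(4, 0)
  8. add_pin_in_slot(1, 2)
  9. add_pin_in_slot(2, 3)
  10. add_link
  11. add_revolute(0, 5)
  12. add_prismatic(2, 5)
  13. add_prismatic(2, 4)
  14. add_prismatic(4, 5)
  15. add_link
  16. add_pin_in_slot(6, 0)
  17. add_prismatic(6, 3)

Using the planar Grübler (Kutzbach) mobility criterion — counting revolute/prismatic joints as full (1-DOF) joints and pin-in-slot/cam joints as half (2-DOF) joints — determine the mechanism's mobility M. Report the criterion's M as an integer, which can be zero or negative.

link 0 = ground. State L|J1|J2 = 1|0|0
+link1  2|0|0
+link2  3|0|0
+link3  4|0|0
R(0,1) f=1→J1  4|1|0
C(1,3) f=2→J2  4|1|1
+link4  5|1|1
PS(4,0) f=2→J2  5|1|2
PS(1,2) f=2→J2  5|1|3
PS(2,3) f=2→J2  5|1|4
+link5  6|1|4
R(0,5) f=1→J1  6|2|4
P(2,5) f=1→J1  6|3|4
P(2,4) f=1→J1  6|4|4
P(4,5) f=1→J1  6|5|4
+link6  7|5|4
PS(6,0) f=2→J2  7|5|5
P(6,3) f=1→J1  7|6|5
M = 3(7−1)−2·6−5 = 18−12−5 = 1

M = 1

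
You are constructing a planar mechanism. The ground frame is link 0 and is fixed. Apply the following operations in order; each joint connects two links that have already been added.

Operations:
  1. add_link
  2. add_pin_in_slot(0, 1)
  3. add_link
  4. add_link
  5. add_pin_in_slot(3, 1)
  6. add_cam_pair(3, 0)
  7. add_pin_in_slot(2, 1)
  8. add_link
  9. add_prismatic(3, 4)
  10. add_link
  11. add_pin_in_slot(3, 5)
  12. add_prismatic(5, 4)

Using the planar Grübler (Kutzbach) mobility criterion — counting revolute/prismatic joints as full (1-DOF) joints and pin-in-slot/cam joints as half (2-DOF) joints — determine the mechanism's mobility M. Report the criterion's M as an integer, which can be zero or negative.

(L,J1,J2)=(1,0,0); link0 fixed
link1: (2,0,0)
PS 0-1 [J2]: (2,0,1)
link2: (3,0,1)
link3: (4,0,1)
PS 3-1 [J2]: (4,0,2)
C 3-0 [J2]: (4,0,3)
PS 2-1 [J2]: (4,0,4)
link4: (5,0,4)
P 3-4 [J1]: (5,1,4)
link5: (6,1,4)
PS 3-5 [J2]: (6,1,5)
P 5-4 [J1]: (6,2,5)
Grübler: 3·5 − 2·2 − 5 = 6

M = 6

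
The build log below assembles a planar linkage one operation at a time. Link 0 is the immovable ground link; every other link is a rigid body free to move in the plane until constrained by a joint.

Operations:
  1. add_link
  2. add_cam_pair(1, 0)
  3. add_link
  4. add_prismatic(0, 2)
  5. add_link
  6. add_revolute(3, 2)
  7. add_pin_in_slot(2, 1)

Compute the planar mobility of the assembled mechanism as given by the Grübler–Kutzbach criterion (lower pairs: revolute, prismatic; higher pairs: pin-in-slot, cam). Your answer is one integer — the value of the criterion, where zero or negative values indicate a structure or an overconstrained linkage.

(L,J1,J2)=(1,0,0); link0 fixed
link1: (2,0,0)
C 1-0 [J2]: (2,0,1)
link2: (3,0,1)
P 0-2 [J1]: (3,1,1)
link3: (4,1,1)
R 3-2 [J1]: (4,2,1)
PS 2-1 [J2]: (4,2,2)
Grübler: 3·3 − 2·2 − 2 = 3

M = 3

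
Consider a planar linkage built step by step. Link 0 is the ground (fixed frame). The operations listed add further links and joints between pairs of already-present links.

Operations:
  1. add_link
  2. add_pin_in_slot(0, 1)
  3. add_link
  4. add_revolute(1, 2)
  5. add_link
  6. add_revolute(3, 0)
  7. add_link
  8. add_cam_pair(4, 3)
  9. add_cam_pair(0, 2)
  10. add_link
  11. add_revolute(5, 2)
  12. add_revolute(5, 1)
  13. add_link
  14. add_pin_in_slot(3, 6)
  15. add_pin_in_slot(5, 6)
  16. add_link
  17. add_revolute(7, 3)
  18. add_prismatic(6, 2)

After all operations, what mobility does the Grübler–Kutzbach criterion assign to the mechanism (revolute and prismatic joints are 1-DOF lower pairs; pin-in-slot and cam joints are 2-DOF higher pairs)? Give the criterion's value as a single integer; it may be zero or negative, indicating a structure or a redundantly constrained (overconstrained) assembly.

(L,J1,J2)=(1,0,0); link0 fixed
link1: (2,0,0)
PS 0-1 [J2]: (2,0,1)
link2: (3,0,1)
R 1-2 [J1]: (3,1,1)
link3: (4,1,1)
R 3-0 [J1]: (4,2,1)
link4: (5,2,1)
C 4-3 [J2]: (5,2,2)
C 0-2 [J2]: (5,2,3)
link5: (6,2,3)
R 5-2 [J1]: (6,3,3)
R 5-1 [J1]: (6,4,3)
link6: (7,4,3)
PS 3-6 [J2]: (7,4,4)
PS 5-6 [J2]: (7,4,5)
link7: (8,4,5)
R 7-3 [J1]: (8,5,5)
P 6-2 [J1]: (8,6,5)
Grübler: 3·7 − 2·6 − 5 = 4

M = 4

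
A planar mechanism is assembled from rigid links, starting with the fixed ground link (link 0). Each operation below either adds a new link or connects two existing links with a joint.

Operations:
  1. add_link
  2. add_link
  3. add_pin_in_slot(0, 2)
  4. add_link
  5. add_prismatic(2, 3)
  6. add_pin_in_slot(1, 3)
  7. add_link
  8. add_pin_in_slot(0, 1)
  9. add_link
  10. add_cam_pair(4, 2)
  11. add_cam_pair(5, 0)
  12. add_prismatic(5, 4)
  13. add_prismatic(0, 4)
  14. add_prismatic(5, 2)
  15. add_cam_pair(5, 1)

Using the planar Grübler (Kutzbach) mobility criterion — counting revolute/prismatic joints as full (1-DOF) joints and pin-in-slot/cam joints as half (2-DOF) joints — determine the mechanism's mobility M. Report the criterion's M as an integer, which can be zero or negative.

M = 1

L=1 J1=0 J2=0
add link → L=2 J1=0 J2=0
add link → L=3 J1=0 J2=0
PS@0,2 dof=2 J2 → L=3 J1=0 J2=1
add link → L=4 J1=0 J2=1
P@2,3 dof=1 J1 → L=4 J1=1 J2=1
PS@1,3 dof=2 J2 → L=4 J1=1 J2=2
add link → L=5 J1=1 J2=2
PS@0,1 dof=2 J2 → L=5 J1=1 J2=3
add link → L=6 J1=1 J2=3
C@4,2 dof=2 J2 → L=6 J1=1 J2=4
C@5,0 dof=2 J2 → L=6 J1=1 J2=5
P@5,4 dof=1 J1 → L=6 J1=2 J2=5
P@0,4 dof=1 J1 → L=6 J1=3 J2=5
P@5,2 dof=1 J1 → L=6 J1=4 J2=5
C@5,1 dof=2 J2 → L=6 J1=4 J2=6
M=3(L−1)−2J1−J2=3·5−2·4−6=1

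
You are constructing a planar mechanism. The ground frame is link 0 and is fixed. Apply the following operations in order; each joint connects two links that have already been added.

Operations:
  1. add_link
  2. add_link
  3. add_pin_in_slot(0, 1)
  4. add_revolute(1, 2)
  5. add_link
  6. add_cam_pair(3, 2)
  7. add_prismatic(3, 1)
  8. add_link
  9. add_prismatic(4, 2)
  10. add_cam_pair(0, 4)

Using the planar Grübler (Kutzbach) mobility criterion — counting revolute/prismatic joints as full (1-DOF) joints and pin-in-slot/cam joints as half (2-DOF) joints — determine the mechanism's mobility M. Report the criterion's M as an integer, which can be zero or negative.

M = 3

(L,J1,J2)=(1,0,0); link0 fixed
link1: (2,0,0)
link2: (3,0,0)
PS 0-1 [J2]: (3,0,1)
R 1-2 [J1]: (3,1,1)
link3: (4,1,1)
C 3-2 [J2]: (4,1,2)
P 3-1 [J1]: (4,2,2)
link4: (5,2,2)
P 4-2 [J1]: (5,3,2)
C 0-4 [J2]: (5,3,3)
Grübler: 3·4 − 2·3 − 3 = 3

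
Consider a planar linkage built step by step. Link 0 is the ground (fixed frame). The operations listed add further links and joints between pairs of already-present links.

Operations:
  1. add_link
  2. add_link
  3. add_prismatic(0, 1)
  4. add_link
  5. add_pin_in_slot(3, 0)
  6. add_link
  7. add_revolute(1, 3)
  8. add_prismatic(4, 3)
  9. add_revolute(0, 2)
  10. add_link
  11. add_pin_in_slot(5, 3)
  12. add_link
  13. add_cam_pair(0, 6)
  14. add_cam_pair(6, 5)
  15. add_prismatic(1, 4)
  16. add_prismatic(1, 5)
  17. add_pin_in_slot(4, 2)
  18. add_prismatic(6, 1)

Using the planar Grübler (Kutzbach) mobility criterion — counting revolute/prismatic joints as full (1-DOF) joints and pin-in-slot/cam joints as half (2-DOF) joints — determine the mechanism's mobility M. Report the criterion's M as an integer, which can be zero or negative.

L=1 J1=0 J2=0
add link → L=2 J1=0 J2=0
add link → L=3 J1=0 J2=0
P@0,1 dof=1 J1 → L=3 J1=1 J2=0
add link → L=4 J1=1 J2=0
PS@3,0 dof=2 J2 → L=4 J1=1 J2=1
add link → L=5 J1=1 J2=1
R@1,3 dof=1 J1 → L=5 J1=2 J2=1
P@4,3 dof=1 J1 → L=5 J1=3 J2=1
R@0,2 dof=1 J1 → L=5 J1=4 J2=1
add link → L=6 J1=4 J2=1
PS@5,3 dof=2 J2 → L=6 J1=4 J2=2
add link → L=7 J1=4 J2=2
C@0,6 dof=2 J2 → L=7 J1=4 J2=3
C@6,5 dof=2 J2 → L=7 J1=4 J2=4
P@1,4 dof=1 J1 → L=7 J1=5 J2=4
P@1,5 dof=1 J1 → L=7 J1=6 J2=4
PS@4,2 dof=2 J2 → L=7 J1=6 J2=5
P@6,1 dof=1 J1 → L=7 J1=7 J2=5
M=3(L−1)−2J1−J2=3·6−2·7−5=-1

M = -1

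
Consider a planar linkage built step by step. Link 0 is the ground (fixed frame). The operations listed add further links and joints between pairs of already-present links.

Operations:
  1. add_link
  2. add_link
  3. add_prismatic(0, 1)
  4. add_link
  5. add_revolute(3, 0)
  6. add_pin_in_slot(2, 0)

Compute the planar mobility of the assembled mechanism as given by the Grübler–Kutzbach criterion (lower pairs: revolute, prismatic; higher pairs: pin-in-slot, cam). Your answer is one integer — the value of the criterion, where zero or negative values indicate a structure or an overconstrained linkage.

link 0 = ground. State L|J1|J2 = 1|0|0
+link1  2|0|0
+link2  3|0|0
P(0,1) f=1→J1  3|1|0
+link3  4|1|0
R(3,0) f=1→J1  4|2|0
PS(2,0) f=2→J2  4|2|1
M = 3(4−1)−2·2−1 = 9−4−1 = 4

M = 4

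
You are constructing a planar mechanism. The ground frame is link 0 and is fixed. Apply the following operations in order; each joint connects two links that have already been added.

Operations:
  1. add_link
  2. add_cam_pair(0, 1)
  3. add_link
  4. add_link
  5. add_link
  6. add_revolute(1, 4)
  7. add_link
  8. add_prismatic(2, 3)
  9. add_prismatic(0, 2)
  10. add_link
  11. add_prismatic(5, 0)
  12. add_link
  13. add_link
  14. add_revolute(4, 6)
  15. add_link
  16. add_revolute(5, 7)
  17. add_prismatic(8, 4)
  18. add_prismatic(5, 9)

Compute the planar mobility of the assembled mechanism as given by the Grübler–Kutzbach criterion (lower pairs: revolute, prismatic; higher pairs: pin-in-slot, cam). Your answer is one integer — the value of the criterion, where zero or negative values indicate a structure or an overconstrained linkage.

M = 10

(L,J1,J2)=(1,0,0); link0 fixed
link1: (2,0,0)
C 0-1 [J2]: (2,0,1)
link2: (3,0,1)
link3: (4,0,1)
link4: (5,0,1)
R 1-4 [J1]: (5,1,1)
link5: (6,1,1)
P 2-3 [J1]: (6,2,1)
P 0-2 [J1]: (6,3,1)
link6: (7,3,1)
P 5-0 [J1]: (7,4,1)
link7: (8,4,1)
link8: (9,4,1)
R 4-6 [J1]: (9,5,1)
link9: (10,5,1)
R 5-7 [J1]: (10,6,1)
P 8-4 [J1]: (10,7,1)
P 5-9 [J1]: (10,8,1)
Grübler: 3·9 − 2·8 − 1 = 10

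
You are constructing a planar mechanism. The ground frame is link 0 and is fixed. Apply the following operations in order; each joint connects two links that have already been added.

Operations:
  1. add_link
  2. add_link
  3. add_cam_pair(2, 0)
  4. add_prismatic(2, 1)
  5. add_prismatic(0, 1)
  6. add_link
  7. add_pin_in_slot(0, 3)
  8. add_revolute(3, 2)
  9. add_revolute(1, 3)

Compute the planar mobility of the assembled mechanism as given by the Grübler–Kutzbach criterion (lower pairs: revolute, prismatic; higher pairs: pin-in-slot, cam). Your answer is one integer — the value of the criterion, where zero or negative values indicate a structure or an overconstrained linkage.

M = -1

L=1 J1=0 J2=0
add link → L=2 J1=0 J2=0
add link → L=3 J1=0 J2=0
C@2,0 dof=2 J2 → L=3 J1=0 J2=1
P@2,1 dof=1 J1 → L=3 J1=1 J2=1
P@0,1 dof=1 J1 → L=3 J1=2 J2=1
add link → L=4 J1=2 J2=1
PS@0,3 dof=2 J2 → L=4 J1=2 J2=2
R@3,2 dof=1 J1 → L=4 J1=3 J2=2
R@1,3 dof=1 J1 → L=4 J1=4 J2=2
M=3(L−1)−2J1−J2=3·3−2·4−2=-1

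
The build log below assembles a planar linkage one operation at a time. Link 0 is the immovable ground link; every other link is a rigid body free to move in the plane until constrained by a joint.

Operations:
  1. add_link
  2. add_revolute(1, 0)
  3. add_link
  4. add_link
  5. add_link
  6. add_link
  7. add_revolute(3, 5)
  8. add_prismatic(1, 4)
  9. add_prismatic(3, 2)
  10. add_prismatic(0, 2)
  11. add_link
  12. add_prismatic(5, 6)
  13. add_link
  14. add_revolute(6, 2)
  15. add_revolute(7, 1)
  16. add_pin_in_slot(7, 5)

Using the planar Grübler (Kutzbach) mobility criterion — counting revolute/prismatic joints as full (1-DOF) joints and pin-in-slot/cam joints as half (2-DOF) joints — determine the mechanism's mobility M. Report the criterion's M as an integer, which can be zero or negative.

[1;0;0] (link 0 is ground)
L+ [2;0;0]
R(1,0)∈J1 [2;1;0]
L+ [3;1;0]
L+ [4;1;0]
L+ [5;1;0]
L+ [6;1;0]
R(3,5)∈J1 [6;2;0]
P(1,4)∈J1 [6;3;0]
P(3,2)∈J1 [6;4;0]
P(0,2)∈J1 [6;5;0]
L+ [7;5;0]
P(5,6)∈J1 [7;6;0]
L+ [8;6;0]
R(6,2)∈J1 [8;7;0]
R(7,1)∈J1 [8;8;0]
PS(7,5)∈J2 [8;8;1]
mobility = 21 − 16 − 1 = 4

M = 4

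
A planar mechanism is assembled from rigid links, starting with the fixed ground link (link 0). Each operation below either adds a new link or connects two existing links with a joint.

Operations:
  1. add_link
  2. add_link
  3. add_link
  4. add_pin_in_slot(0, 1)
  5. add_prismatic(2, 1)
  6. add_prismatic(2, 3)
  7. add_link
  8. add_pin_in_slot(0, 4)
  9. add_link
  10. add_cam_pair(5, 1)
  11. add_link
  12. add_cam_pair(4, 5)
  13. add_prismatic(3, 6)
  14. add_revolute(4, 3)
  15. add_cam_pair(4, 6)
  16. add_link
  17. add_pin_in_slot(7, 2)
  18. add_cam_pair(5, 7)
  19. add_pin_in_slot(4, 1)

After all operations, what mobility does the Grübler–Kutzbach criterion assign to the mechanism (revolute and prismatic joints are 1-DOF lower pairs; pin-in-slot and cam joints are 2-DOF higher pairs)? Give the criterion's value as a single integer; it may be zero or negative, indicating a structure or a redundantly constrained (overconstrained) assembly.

M = 5

(L,J1,J2)=(1,0,0); link0 fixed
link1: (2,0,0)
link2: (3,0,0)
link3: (4,0,0)
PS 0-1 [J2]: (4,0,1)
P 2-1 [J1]: (4,1,1)
P 2-3 [J1]: (4,2,1)
link4: (5,2,1)
PS 0-4 [J2]: (5,2,2)
link5: (6,2,2)
C 5-1 [J2]: (6,2,3)
link6: (7,2,3)
C 4-5 [J2]: (7,2,4)
P 3-6 [J1]: (7,3,4)
R 4-3 [J1]: (7,4,4)
C 4-6 [J2]: (7,4,5)
link7: (8,4,5)
PS 7-2 [J2]: (8,4,6)
C 5-7 [J2]: (8,4,7)
PS 4-1 [J2]: (8,4,8)
Grübler: 3·7 − 2·4 − 8 = 5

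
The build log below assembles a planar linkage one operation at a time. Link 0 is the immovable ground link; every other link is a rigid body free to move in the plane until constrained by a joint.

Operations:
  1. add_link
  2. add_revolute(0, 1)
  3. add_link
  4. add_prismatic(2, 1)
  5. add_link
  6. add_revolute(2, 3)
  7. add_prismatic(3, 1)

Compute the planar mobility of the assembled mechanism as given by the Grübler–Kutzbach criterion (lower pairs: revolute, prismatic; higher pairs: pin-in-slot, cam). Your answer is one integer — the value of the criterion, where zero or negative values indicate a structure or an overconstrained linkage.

(L,J1,J2)=(1,0,0); link0 fixed
link1: (2,0,0)
R 0-1 [J1]: (2,1,0)
link2: (3,1,0)
P 2-1 [J1]: (3,2,0)
link3: (4,2,0)
R 2-3 [J1]: (4,3,0)
P 3-1 [J1]: (4,4,0)
Grübler: 3·3 − 2·4 − 0 = 1

M = 1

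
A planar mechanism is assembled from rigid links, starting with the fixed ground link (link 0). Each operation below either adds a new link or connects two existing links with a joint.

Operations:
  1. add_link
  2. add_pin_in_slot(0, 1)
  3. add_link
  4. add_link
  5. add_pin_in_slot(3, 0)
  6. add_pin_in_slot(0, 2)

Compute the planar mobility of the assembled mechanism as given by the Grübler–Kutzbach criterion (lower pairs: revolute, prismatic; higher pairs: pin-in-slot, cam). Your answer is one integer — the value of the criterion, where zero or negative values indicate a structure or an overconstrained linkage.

M = 6

ground; <1,0,0>
#1 <2,0,0>
PS:0↔1 J2 <2,0,1>
#2 <3,0,1>
#3 <4,0,1>
PS:3↔0 J2 <4,0,2>
PS:0↔2 J2 <4,0,3>
3×3 − 2×0 − 1×3 = 6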